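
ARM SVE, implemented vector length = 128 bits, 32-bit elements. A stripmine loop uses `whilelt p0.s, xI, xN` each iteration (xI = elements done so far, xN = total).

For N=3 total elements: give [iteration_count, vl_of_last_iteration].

128-bit reg / 32-bit elem → 4 lanes
iterations = ceil(3/4) = 1; final-pass vl = 3

[iterations, last_vl] = [1, 3]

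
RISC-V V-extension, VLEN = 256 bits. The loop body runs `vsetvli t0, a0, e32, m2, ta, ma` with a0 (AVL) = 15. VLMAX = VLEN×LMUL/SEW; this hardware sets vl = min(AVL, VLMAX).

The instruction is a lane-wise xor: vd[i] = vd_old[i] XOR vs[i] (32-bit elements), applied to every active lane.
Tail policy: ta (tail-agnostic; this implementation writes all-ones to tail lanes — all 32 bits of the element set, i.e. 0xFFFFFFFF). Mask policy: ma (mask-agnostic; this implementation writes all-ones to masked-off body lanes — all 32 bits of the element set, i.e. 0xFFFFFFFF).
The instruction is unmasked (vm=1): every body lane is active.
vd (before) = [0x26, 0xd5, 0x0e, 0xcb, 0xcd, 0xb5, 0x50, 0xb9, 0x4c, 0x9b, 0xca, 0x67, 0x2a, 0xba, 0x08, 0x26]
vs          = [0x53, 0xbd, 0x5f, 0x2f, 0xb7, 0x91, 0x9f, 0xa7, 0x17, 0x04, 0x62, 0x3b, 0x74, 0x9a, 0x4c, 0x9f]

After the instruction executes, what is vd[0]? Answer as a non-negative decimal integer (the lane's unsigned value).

vd[0] = 117

VLMAX = (256 × 2) / 32 = 16 lanes
AVL=15 ≤ VLMAX=16, so vl = 15
[0] xor(0x26,0x53) = 0x75
[1] xor(0xd5,0xbd) = 0x68
[2] xor(0x0e,0x5f) = 0x51
[3] xor(0xcb,0x2f) = 0xe4
[4] xor(0xcd,0xb7) = 0x7a
[5] xor(0xb5,0x91) = 0x24
[6] xor(0x50,0x9f) = 0xcf
[7] xor(0xb9,0xa7) = 0x1e
[8] xor(0x4c,0x17) = 0x5b
[9] xor(0x9b,0x04) = 0x9f
[10] xor(0xca,0x62) = 0xa8
[11] xor(0x67,0x3b) = 0x5c
[12] xor(0x2a,0x74) = 0x5e
[13] xor(0xba,0x9a) = 0x20
[14] xor(0x08,0x4c) = 0x44
[15] tail/ones = 0xffffffff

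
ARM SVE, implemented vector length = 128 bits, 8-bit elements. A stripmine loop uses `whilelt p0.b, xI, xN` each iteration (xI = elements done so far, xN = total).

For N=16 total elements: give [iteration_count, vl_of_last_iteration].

[iterations, last_vl] = [1, 16]

register lanes = 128/8 = 16
N=16: ⌈16/16⌉ = 1 iters; last vl = 16 − 0×16 = 16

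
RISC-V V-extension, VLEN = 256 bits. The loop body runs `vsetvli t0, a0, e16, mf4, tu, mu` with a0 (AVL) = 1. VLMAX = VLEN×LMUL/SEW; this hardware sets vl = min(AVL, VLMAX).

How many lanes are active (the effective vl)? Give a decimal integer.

VLMAX = VLEN×LMUL/SEW = 256×1/4/16 = 4
vl ← min(1, 4) = 1

vl = 1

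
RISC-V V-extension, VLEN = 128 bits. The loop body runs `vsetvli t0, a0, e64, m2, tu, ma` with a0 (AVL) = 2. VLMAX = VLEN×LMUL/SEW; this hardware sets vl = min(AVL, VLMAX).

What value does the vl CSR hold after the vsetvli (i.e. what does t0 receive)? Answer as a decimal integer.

vl = 2

VLMAX = (128 × 2) / 64 = 4 lanes
AVL=2 ≤ VLMAX=4, so vl = 2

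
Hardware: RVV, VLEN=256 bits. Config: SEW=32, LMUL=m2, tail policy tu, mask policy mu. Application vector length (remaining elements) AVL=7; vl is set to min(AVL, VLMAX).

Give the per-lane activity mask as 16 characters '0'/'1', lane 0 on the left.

predicate = 1111111000000000

VLMAX = (256 × 2) / 32 = 16 lanes
AVL=7 ≤ VLMAX=16, so vl = 7
bits (lane 0 leftmost): 1111111000000000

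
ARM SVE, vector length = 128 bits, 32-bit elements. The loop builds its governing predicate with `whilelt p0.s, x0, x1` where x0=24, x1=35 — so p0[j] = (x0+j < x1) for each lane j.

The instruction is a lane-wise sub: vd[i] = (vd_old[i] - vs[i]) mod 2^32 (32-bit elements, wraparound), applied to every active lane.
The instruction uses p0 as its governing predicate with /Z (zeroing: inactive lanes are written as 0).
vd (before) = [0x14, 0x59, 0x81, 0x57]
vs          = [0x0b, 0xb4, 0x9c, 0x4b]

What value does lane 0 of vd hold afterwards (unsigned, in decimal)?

vd[0] = 9

register lanes = 128/32 = 4
p0[j] = (24+j < 35); true for j=0..3 → 4 lanes set
[0] sub(0x14,0x0b) = 0x09
[1] sub(0x59,0xb4) = 0xffffffa5
[2] sub(0x81,0x9c) = 0xffffffe5
[3] sub(0x57,0x4b) = 0x0c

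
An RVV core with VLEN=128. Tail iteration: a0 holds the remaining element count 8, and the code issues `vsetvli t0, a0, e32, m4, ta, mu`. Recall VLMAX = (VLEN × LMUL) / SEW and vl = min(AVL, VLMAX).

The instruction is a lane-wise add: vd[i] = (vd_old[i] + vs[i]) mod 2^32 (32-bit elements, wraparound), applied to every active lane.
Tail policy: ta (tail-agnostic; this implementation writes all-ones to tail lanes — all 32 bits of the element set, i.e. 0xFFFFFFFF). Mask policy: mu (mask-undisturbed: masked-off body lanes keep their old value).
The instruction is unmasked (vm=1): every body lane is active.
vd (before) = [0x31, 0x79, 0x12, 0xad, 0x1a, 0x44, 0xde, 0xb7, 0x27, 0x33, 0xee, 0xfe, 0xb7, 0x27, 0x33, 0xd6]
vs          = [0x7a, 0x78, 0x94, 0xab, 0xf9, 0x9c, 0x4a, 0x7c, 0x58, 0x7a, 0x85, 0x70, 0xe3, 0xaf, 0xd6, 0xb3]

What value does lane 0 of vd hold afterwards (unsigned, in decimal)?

lanes per group: 128·4/32 = 16
vl ← min(8, 16) = 8
lane  0: add(0x31,0x7a) ⇒ 0xab
lane  1: add(0x79,0x78) ⇒ 0xf1
lane  2: add(0x12,0x94) ⇒ 0xa6
lane  3: add(0xad,0xab) ⇒ 0x158
lane  4: add(0x1a,0xf9) ⇒ 0x113
lane  5: add(0x44,0x9c) ⇒ 0xe0
lane  6: add(0xde,0x4a) ⇒ 0x128
lane  7: add(0xb7,0x7c) ⇒ 0x133
lane  8: tail/ones ⇒ 0xffffffff
lane  9: tail/ones ⇒ 0xffffffff
lane 10: tail/ones ⇒ 0xffffffff
lane 11: tail/ones ⇒ 0xffffffff
lane 12: tail/ones ⇒ 0xffffffff
lane 13: tail/ones ⇒ 0xffffffff
lane 14: tail/ones ⇒ 0xffffffff
lane 15: tail/ones ⇒ 0xffffffff

vd[0] = 171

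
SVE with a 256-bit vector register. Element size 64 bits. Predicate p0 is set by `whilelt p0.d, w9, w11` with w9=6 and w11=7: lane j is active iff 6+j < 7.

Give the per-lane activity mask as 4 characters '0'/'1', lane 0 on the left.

256-bit reg / 64-bit elem → 4 lanes
whilelt: lane j active iff 6+j < 7 → j < 1 → 1 active
bits (lane 0 leftmost): 1000

predicate = 1000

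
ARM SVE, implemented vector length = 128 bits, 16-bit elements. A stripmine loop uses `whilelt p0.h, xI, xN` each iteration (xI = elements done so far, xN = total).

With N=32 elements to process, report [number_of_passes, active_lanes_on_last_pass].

register lanes = 128/16 = 8
N=32: ⌈32/8⌉ = 4 iters; last vl = 32 − 3×8 = 8

[iterations, last_vl] = [4, 8]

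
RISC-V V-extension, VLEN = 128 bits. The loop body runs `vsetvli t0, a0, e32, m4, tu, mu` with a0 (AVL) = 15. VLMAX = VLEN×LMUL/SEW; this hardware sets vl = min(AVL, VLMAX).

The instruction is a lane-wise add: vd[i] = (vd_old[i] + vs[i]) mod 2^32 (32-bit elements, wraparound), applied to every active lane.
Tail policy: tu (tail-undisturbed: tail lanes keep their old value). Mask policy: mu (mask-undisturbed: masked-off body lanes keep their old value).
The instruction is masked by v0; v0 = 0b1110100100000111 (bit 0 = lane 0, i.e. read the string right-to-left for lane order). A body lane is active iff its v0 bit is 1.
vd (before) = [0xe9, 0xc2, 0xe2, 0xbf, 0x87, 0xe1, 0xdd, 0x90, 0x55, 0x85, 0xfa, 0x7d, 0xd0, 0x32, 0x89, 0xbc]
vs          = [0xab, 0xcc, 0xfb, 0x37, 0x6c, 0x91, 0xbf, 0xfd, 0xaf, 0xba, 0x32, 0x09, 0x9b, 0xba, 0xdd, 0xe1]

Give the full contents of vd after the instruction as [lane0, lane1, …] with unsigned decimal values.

VLMAX = (128 × 4) / 32 = 16 lanes
vl = min(AVL, VLMAX) = min(15, 16) = 15
[0] add(0xe9,0xab) = 0x194
[1] add(0xc2,0xcc) = 0x18e
[2] add(0xe2,0xfb) = 0x1dd
[3] mask-off/keep = 0xbf
[4] mask-off/keep = 0x87
[5] mask-off/keep = 0xe1
[6] mask-off/keep = 0xdd
[7] mask-off/keep = 0x90
[8] add(0x55,0xaf) = 0x104
[9] mask-off/keep = 0x85
[10] mask-off/keep = 0xfa
[11] add(0x7d,0x09) = 0x86
[12] mask-off/keep = 0xd0
[13] add(0x32,0xba) = 0xec
[14] add(0x89,0xdd) = 0x166
[15] tail/keep = 0xbc

vd = [404, 398, 477, 191, 135, 225, 221, 144, 260, 133, 250, 134, 208, 236, 358, 188]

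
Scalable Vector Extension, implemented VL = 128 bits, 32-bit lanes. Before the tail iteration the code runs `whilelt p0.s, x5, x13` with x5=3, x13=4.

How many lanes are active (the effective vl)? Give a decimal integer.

vl = 1

lane count: 128 div 32 = 4
p0[j] = (3+j < 4); true for j=0..0 → 1 lanes set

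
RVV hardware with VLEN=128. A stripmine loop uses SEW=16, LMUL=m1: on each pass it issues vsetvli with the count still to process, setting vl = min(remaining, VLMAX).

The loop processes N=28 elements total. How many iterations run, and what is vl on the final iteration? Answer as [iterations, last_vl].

lanes per group: 128·1/16 = 8
iterations = ceil(28/8) = 4; final-pass vl = 4

[iterations, last_vl] = [4, 4]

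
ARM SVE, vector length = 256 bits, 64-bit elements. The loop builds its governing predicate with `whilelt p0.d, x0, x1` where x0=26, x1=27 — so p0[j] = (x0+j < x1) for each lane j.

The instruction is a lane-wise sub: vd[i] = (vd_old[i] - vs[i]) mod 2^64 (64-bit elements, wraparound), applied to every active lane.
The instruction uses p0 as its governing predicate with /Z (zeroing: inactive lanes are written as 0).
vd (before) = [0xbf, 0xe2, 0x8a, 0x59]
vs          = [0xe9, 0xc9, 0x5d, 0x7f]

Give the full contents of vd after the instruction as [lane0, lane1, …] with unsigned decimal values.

256-bit reg / 64-bit elem → 4 lanes
active while 26+j < 27, i.e. j ∈ [0,1) capped at 4 ⇒ 1
[0] sub(0xbf,0xe9) = 0xffffffffffffffd6
[1] tail/zero = 0x00
[2] tail/zero = 0x00
[3] tail/zero = 0x00

vd = [18446744073709551574, 0, 0, 0]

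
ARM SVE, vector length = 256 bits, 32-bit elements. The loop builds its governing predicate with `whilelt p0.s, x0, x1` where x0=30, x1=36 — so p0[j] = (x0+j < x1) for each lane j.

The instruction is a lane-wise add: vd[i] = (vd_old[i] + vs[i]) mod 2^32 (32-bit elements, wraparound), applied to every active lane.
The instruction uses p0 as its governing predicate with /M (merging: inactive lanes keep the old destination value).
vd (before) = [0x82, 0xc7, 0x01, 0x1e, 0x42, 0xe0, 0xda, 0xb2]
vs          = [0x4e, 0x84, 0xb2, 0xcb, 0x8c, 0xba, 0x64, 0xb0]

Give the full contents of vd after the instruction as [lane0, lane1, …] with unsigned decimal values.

lane count: 256 div 32 = 8
whilelt: lane j active iff 30+j < 36 → j < 6 → 6 active
lane  0: add(0x82,0x4e) ⇒ 0xd0
lane  1: add(0xc7,0x84) ⇒ 0x14b
lane  2: add(0x01,0xb2) ⇒ 0xb3
lane  3: add(0x1e,0xcb) ⇒ 0xe9
lane  4: add(0x42,0x8c) ⇒ 0xce
lane  5: add(0xe0,0xba) ⇒ 0x19a
lane  6: tail/keep ⇒ 0xda
lane  7: tail/keep ⇒ 0xb2

vd = [208, 331, 179, 233, 206, 410, 218, 178]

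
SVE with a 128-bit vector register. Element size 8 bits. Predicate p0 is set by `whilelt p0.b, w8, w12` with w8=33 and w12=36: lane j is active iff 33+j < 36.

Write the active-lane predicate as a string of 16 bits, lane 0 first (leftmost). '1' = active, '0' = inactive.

register lanes = 128/8 = 16
whilelt: lane j active iff 33+j < 36 → j < 3 → 3 active
bits (lane 0 leftmost): 1110000000000000

predicate = 1110000000000000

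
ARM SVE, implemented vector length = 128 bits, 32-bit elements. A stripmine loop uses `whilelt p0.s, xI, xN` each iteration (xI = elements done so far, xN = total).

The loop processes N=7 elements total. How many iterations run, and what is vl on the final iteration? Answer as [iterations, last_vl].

[iterations, last_vl] = [2, 3]

128-bit reg / 32-bit elem → 4 lanes
7 elements at 4/iter → 2 passes, remainder 3 on the last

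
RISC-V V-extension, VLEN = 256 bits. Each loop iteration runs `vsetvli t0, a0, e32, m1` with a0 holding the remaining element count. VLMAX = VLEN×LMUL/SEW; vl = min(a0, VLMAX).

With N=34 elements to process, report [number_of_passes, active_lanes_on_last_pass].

[iterations, last_vl] = [5, 2]

lanes per group: 256·1/32 = 8
N=34: ⌈34/8⌉ = 5 iters; last vl = 34 − 4×8 = 2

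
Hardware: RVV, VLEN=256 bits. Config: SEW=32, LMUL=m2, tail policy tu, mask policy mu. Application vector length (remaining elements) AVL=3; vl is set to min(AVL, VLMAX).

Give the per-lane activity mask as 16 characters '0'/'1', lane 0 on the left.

predicate = 1110000000000000

VLMAX = VLEN×LMUL/SEW = 256×2/32 = 16
vl ← min(3, 16) = 3
bits (lane 0 leftmost): 1110000000000000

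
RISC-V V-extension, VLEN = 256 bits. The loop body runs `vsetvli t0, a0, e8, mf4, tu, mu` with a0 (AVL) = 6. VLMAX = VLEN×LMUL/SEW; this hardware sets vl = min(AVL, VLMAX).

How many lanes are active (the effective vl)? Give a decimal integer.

vl = 6

lanes per group: 256·1/4/8 = 8
AVL=6 ≤ VLMAX=8, so vl = 6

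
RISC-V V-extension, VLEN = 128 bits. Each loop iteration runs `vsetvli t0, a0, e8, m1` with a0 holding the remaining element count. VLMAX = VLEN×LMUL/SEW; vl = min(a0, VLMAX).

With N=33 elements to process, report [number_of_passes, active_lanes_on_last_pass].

lanes per group: 128·1/8 = 16
33 elements at 16/iter → 3 passes, remainder 1 on the last

[iterations, last_vl] = [3, 1]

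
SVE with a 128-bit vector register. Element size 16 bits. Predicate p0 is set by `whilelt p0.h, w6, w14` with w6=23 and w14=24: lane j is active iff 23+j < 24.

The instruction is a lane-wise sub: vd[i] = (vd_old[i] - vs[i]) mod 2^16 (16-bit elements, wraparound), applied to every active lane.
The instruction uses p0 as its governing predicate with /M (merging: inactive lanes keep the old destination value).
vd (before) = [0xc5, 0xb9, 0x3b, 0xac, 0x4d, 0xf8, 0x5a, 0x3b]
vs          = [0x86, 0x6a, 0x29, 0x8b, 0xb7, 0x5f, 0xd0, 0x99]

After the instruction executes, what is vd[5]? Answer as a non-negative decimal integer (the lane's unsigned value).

lane count: 128 div 16 = 8
whilelt: lane j active iff 23+j < 24 → j < 1 → 1 active
vd[0] sub(0xc5,0x86) -> 0x3f
vd[1] tail/keep -> 0xb9
vd[2] tail/keep -> 0x3b
vd[3] tail/keep -> 0xac
vd[4] tail/keep -> 0x4d
vd[5] tail/keep -> 0xf8
vd[6] tail/keep -> 0x5a
vd[7] tail/keep -> 0x3b

vd[5] = 248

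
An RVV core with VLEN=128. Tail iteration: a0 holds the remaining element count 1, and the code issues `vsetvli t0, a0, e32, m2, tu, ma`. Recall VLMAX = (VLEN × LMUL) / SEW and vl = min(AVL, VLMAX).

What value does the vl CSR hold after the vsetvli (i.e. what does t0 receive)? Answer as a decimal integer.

VLMAX = VLEN×LMUL/SEW = 128×2/32 = 8
AVL=1 ≤ VLMAX=8, so vl = 1

vl = 1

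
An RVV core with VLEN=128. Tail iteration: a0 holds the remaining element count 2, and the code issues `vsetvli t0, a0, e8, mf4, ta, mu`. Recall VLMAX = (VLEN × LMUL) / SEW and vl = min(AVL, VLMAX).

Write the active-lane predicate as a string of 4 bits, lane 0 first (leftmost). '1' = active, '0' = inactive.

predicate = 1100

VLMAX = (128 × 1/4) / 8 = 4 lanes
vl ← min(2, 4) = 2
bits (lane 0 leftmost): 1100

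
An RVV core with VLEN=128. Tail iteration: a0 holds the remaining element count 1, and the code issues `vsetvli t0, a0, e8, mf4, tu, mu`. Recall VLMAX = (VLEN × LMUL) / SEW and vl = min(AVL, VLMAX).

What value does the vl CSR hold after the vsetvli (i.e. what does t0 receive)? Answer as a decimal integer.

VLMAX = VLEN×LMUL/SEW = 128×1/4/8 = 4
vl ← min(1, 4) = 1

vl = 1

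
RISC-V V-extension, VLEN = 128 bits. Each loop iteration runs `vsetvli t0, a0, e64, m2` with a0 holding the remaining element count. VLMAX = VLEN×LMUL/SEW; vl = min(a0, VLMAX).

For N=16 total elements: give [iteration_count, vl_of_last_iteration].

VLMAX = (128 × 2) / 64 = 4 lanes
16 elements at 4/iter → 4 passes, remainder 4 on the last

[iterations, last_vl] = [4, 4]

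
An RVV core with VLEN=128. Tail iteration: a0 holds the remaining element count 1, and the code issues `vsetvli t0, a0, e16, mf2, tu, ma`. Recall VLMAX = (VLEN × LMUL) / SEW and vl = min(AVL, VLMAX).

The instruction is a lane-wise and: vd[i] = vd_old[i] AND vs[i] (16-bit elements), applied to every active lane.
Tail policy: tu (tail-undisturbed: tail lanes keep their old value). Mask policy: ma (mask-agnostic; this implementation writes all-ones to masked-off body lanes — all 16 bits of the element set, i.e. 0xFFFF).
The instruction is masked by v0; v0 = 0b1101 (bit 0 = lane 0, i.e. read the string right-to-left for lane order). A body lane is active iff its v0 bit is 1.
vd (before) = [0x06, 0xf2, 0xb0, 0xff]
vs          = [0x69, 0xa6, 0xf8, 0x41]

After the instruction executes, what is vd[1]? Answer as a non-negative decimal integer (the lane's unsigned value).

vd[1] = 242

VLMAX = (128 × 1/2) / 16 = 4 lanes
AVL=1 ≤ VLMAX=4, so vl = 1
lane  0: and(0x06,0x69) ⇒ 0x00
lane  1: tail/keep ⇒ 0xf2
lane  2: tail/keep ⇒ 0xb0
lane  3: tail/keep ⇒ 0xff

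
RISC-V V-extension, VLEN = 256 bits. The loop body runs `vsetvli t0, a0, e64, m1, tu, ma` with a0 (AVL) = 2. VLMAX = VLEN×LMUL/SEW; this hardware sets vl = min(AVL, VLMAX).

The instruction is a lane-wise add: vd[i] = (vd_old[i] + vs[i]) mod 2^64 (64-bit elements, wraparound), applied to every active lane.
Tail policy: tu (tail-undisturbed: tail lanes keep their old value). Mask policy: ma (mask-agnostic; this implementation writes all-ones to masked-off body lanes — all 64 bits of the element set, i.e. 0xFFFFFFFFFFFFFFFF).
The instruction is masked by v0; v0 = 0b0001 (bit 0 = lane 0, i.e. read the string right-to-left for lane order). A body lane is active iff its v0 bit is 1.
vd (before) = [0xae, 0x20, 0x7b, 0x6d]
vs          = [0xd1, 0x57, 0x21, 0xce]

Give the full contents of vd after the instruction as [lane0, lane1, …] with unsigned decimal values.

lanes per group: 256·1/64 = 4
vl ← min(2, 4) = 2
[0] add(0xae,0xd1) = 0x17f
[1] mask-off/ones = 0xffffffffffffffff
[2] tail/keep = 0x7b
[3] tail/keep = 0x6d

vd = [383, 18446744073709551615, 123, 109]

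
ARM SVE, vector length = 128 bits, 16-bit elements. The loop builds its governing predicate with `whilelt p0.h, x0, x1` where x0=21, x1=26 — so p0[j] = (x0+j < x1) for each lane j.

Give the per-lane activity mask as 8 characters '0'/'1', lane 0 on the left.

predicate = 11111000

lane count: 128 div 16 = 8
whilelt: lane j active iff 21+j < 26 → j < 5 → 5 active
bits (lane 0 leftmost): 11111000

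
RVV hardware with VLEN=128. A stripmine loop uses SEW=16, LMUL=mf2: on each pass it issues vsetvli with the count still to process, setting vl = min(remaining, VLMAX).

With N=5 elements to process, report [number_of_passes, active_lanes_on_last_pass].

[iterations, last_vl] = [2, 1]

VLMAX = VLEN×LMUL/SEW = 128×1/2/16 = 4
iterations = ceil(5/4) = 2; final-pass vl = 1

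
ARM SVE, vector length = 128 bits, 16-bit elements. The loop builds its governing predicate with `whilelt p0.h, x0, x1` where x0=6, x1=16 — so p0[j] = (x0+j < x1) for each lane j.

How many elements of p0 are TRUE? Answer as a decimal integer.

vl = 8

128-bit reg / 16-bit elem → 8 lanes
p0[j] = (6+j < 16); true for j=0..7 → 8 lanes set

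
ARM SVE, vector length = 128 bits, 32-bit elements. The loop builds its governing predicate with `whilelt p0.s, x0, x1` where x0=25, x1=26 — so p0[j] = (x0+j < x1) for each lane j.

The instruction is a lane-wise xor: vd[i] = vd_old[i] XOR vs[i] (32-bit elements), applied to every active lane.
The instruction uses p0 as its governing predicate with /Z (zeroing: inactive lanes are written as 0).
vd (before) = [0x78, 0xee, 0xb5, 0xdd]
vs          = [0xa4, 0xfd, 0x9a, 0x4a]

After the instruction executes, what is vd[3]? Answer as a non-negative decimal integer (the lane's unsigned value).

vd[3] = 0

128-bit reg / 32-bit elem → 4 lanes
whilelt: lane j active iff 25+j < 26 → j < 1 → 1 active
[0] xor(0x78,0xa4) = 0xdc
[1] tail/zero = 0x00
[2] tail/zero = 0x00
[3] tail/zero = 0x00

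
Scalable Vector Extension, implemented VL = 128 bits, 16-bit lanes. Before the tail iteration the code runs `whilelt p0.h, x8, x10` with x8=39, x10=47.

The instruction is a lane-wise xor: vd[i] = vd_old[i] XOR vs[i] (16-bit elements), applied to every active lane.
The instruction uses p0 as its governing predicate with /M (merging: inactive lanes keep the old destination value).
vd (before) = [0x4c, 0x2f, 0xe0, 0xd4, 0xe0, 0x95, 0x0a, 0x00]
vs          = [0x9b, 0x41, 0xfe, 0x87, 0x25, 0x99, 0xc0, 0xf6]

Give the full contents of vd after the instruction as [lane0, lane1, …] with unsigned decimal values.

vd = [215, 110, 30, 83, 197, 12, 202, 246]

128-bit reg / 16-bit elem → 8 lanes
active while 39+j < 47, i.e. j ∈ [0,8) capped at 8 ⇒ 8
[0] xor(0x4c,0x9b) = 0xd7
[1] xor(0x2f,0x41) = 0x6e
[2] xor(0xe0,0xfe) = 0x1e
[3] xor(0xd4,0x87) = 0x53
[4] xor(0xe0,0x25) = 0xc5
[5] xor(0x95,0x99) = 0x0c
[6] xor(0x0a,0xc0) = 0xca
[7] xor(0x00,0xf6) = 0xf6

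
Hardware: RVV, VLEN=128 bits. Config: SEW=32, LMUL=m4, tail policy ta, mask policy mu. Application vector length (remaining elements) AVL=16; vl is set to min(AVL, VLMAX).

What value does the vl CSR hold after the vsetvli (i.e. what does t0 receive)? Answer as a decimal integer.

lanes per group: 128·4/32 = 16
vl ← min(16, 16) = 16

vl = 16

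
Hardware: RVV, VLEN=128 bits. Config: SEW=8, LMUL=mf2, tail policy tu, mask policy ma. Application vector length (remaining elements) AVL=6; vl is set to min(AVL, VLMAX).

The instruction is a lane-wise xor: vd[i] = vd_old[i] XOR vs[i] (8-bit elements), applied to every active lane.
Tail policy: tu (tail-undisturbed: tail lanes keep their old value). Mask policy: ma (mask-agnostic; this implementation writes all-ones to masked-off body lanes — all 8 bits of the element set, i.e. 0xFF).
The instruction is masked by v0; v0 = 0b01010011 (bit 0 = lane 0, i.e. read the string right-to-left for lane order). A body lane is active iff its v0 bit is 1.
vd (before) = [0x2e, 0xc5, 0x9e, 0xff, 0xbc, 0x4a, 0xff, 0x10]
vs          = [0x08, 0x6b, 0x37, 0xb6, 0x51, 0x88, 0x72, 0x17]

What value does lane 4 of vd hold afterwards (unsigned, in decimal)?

lanes per group: 128·1/2/8 = 8
AVL=6 ≤ VLMAX=8, so vl = 6
  i=0: xor(0x2e,0x08) → 38
  i=1: xor(0xc5,0x6b) → 174
  i=2: mask-off/ones → 255
  i=3: mask-off/ones → 255
  i=4: xor(0xbc,0x51) → 237
  i=5: mask-off/ones → 255
  i=6: tail/keep → 255
  i=7: tail/keep → 16

vd[4] = 237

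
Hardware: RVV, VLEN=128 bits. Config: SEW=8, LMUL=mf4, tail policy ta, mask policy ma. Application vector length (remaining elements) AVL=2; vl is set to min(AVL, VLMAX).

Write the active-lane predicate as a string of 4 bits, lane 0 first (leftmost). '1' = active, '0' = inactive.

VLMAX = VLEN×LMUL/SEW = 128×1/4/8 = 4
vl = min(AVL, VLMAX) = min(2, 4) = 2
bits (lane 0 leftmost): 1100

predicate = 1100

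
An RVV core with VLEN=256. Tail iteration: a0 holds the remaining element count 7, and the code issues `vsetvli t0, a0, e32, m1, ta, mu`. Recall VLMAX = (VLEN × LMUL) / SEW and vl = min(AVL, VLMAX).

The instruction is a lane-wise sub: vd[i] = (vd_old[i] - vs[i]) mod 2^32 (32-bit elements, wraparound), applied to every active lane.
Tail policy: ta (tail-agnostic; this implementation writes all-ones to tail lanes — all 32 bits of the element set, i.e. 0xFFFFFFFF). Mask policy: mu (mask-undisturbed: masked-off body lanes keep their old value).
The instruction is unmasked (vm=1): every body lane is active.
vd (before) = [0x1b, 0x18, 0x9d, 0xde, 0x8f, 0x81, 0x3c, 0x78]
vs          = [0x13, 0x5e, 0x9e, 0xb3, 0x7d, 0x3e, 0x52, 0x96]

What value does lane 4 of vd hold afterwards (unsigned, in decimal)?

VLMAX = (256 × 1) / 32 = 8 lanes
vl ← min(7, 8) = 7
lane  0: sub(0x1b,0x13) ⇒ 0x08
lane  1: sub(0x18,0x5e) ⇒ 0xffffffba
lane  2: sub(0x9d,0x9e) ⇒ 0xffffffff
lane  3: sub(0xde,0xb3) ⇒ 0x2b
lane  4: sub(0x8f,0x7d) ⇒ 0x12
lane  5: sub(0x81,0x3e) ⇒ 0x43
lane  6: sub(0x3c,0x52) ⇒ 0xffffffea
lane  7: tail/ones ⇒ 0xffffffff

vd[4] = 18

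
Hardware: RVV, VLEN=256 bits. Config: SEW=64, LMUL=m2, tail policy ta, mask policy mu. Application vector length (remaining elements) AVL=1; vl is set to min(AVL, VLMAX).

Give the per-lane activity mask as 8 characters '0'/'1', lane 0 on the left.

lanes per group: 256·2/64 = 8
vl ← min(1, 8) = 1
bits (lane 0 leftmost): 10000000

predicate = 10000000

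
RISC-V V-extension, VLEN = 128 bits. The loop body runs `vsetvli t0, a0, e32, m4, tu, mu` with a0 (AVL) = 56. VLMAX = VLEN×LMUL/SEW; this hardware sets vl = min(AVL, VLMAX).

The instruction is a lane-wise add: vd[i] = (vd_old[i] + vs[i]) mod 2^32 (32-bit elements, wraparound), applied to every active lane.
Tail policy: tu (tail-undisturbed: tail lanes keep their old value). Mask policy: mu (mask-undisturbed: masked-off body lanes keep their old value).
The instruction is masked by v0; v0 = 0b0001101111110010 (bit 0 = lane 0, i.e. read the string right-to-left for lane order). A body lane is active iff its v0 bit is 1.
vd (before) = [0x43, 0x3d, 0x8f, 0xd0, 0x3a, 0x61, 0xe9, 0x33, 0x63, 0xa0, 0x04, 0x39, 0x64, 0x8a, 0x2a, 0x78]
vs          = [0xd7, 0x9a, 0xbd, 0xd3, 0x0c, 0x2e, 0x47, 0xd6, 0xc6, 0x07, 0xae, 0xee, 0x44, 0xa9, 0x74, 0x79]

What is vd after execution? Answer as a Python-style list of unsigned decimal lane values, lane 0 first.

vd = [67, 215, 143, 208, 70, 143, 304, 265, 297, 167, 4, 295, 168, 138, 42, 120]

lanes per group: 128·4/32 = 16
vl = min(AVL, VLMAX) = min(56, 16) = 16
lane  0: mask-off/keep ⇒ 0x43
lane  1: add(0x3d,0x9a) ⇒ 0xd7
lane  2: mask-off/keep ⇒ 0x8f
lane  3: mask-off/keep ⇒ 0xd0
lane  4: add(0x3a,0x0c) ⇒ 0x46
lane  5: add(0x61,0x2e) ⇒ 0x8f
lane  6: add(0xe9,0x47) ⇒ 0x130
lane  7: add(0x33,0xd6) ⇒ 0x109
lane  8: add(0x63,0xc6) ⇒ 0x129
lane  9: add(0xa0,0x07) ⇒ 0xa7
lane 10: mask-off/keep ⇒ 0x04
lane 11: add(0x39,0xee) ⇒ 0x127
lane 12: add(0x64,0x44) ⇒ 0xa8
lane 13: mask-off/keep ⇒ 0x8a
lane 14: mask-off/keep ⇒ 0x2a
lane 15: mask-off/keep ⇒ 0x78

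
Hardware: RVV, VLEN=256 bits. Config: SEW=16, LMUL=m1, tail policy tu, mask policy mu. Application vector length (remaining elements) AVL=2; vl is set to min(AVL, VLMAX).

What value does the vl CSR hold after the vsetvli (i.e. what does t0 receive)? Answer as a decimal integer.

VLMAX = VLEN×LMUL/SEW = 256×1/16 = 16
AVL=2 ≤ VLMAX=16, so vl = 2

vl = 2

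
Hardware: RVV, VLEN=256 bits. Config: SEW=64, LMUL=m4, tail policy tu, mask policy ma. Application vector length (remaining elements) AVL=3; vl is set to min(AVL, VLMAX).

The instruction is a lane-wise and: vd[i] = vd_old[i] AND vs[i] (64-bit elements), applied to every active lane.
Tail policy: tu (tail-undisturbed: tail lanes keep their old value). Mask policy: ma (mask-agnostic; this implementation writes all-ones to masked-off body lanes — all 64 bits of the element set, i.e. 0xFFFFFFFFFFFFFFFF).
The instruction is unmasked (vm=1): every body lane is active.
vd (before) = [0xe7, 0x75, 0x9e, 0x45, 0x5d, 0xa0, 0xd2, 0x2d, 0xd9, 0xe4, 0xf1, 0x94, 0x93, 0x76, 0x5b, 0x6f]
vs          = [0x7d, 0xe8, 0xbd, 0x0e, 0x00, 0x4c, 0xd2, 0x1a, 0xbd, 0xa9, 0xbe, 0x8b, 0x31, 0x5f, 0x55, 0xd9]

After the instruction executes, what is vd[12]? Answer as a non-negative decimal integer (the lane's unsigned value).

vd[12] = 147

VLMAX = (256 × 4) / 64 = 16 lanes
AVL=3 ≤ VLMAX=16, so vl = 3
lane  0: and(0xe7,0x7d) ⇒ 0x65
lane  1: and(0x75,0xe8) ⇒ 0x60
lane  2: and(0x9e,0xbd) ⇒ 0x9c
lane  3: tail/keep ⇒ 0x45
lane  4: tail/keep ⇒ 0x5d
lane  5: tail/keep ⇒ 0xa0
lane  6: tail/keep ⇒ 0xd2
lane  7: tail/keep ⇒ 0x2d
lane  8: tail/keep ⇒ 0xd9
lane  9: tail/keep ⇒ 0xe4
lane 10: tail/keep ⇒ 0xf1
lane 11: tail/keep ⇒ 0x94
lane 12: tail/keep ⇒ 0x93
lane 13: tail/keep ⇒ 0x76
lane 14: tail/keep ⇒ 0x5b
lane 15: tail/keep ⇒ 0x6f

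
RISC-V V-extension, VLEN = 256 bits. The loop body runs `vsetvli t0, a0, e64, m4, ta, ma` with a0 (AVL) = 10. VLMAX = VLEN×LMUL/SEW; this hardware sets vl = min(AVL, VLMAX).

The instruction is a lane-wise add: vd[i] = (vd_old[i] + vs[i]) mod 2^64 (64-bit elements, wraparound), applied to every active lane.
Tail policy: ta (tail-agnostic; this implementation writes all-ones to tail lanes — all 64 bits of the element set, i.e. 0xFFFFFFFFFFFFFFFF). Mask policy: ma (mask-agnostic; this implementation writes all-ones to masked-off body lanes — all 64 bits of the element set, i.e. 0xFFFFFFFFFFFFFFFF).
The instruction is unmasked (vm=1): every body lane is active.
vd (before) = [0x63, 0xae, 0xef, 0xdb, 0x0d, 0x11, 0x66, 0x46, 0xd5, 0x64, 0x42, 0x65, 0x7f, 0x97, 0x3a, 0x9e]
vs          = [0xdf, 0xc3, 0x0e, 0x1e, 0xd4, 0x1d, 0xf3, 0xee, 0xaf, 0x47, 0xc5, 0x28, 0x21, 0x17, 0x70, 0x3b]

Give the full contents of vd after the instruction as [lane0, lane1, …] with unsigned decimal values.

vd = [322, 369, 253, 249, 225, 46, 345, 308, 388, 171, 18446744073709551615, 18446744073709551615, 18446744073709551615, 18446744073709551615, 18446744073709551615, 18446744073709551615]

lanes per group: 256·4/64 = 16
vl = min(AVL, VLMAX) = min(10, 16) = 10
lane  0: add(0x63,0xdf) ⇒ 0x142
lane  1: add(0xae,0xc3) ⇒ 0x171
lane  2: add(0xef,0x0e) ⇒ 0xfd
lane  3: add(0xdb,0x1e) ⇒ 0xf9
lane  4: add(0x0d,0xd4) ⇒ 0xe1
lane  5: add(0x11,0x1d) ⇒ 0x2e
lane  6: add(0x66,0xf3) ⇒ 0x159
lane  7: add(0x46,0xee) ⇒ 0x134
lane  8: add(0xd5,0xaf) ⇒ 0x184
lane  9: add(0x64,0x47) ⇒ 0xab
lane 10: tail/ones ⇒ 0xffffffffffffffff
lane 11: tail/ones ⇒ 0xffffffffffffffff
lane 12: tail/ones ⇒ 0xffffffffffffffff
lane 13: tail/ones ⇒ 0xffffffffffffffff
lane 14: tail/ones ⇒ 0xffffffffffffffff
lane 15: tail/ones ⇒ 0xffffffffffffffff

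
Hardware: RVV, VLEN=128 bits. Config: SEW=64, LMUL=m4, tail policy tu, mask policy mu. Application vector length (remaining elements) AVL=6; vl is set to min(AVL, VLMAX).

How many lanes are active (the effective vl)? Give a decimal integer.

VLMAX = (128 × 4) / 64 = 8 lanes
vl ← min(6, 8) = 6

vl = 6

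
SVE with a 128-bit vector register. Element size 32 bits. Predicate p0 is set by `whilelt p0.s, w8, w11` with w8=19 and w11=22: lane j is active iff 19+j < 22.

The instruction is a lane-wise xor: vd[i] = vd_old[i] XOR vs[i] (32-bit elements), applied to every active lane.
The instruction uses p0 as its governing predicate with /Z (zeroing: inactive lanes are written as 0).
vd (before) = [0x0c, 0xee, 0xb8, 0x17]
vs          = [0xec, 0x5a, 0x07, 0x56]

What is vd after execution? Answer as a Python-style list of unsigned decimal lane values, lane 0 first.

lane count: 128 div 32 = 4
p0[j] = (19+j < 22); true for j=0..2 → 3 lanes set
vd[0] xor(0x0c,0xec) -> 0xe0
vd[1] xor(0xee,0x5a) -> 0xb4
vd[2] xor(0xb8,0x07) -> 0xbf
vd[3] tail/zero -> 0x00

vd = [224, 180, 191, 0]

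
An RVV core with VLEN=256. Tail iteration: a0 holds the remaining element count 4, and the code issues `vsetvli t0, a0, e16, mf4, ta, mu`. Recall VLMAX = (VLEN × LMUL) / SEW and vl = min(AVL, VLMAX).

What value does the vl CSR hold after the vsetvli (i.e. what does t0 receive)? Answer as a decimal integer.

vl = 4

lanes per group: 256·1/4/16 = 4
vl = min(AVL, VLMAX) = min(4, 4) = 4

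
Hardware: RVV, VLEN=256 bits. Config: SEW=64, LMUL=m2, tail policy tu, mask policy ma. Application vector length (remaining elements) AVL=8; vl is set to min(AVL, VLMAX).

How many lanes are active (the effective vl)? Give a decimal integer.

vl = 8

VLMAX = (256 × 2) / 64 = 8 lanes
vl ← min(8, 8) = 8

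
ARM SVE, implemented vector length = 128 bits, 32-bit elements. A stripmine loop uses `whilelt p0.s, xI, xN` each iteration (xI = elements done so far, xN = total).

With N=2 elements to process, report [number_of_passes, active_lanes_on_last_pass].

lane count: 128 div 32 = 4
N=2: ⌈2/4⌉ = 1 iters; last vl = 2 − 0×4 = 2

[iterations, last_vl] = [1, 2]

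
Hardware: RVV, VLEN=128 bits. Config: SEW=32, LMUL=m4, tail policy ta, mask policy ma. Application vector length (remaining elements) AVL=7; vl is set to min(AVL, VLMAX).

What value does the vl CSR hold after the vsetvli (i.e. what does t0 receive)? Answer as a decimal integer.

lanes per group: 128·4/32 = 16
AVL=7 ≤ VLMAX=16, so vl = 7

vl = 7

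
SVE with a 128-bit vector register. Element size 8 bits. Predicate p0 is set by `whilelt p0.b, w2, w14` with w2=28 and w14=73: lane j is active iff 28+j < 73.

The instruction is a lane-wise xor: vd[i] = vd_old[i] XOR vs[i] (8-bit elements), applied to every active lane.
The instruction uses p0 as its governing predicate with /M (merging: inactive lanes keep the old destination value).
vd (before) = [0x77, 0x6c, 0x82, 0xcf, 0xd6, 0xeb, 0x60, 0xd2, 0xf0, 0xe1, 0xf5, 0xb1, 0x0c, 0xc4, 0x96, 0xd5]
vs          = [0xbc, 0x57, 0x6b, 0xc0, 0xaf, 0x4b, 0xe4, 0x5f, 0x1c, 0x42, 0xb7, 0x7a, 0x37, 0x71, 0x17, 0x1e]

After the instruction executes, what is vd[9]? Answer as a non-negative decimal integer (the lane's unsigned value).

vd[9] = 163

lane count: 128 div 8 = 16
active while 28+j < 73, i.e. j ∈ [0,45) capped at 16 ⇒ 16
lane  0: xor(0x77,0xbc) ⇒ 0xcb
lane  1: xor(0x6c,0x57) ⇒ 0x3b
lane  2: xor(0x82,0x6b) ⇒ 0xe9
lane  3: xor(0xcf,0xc0) ⇒ 0x0f
lane  4: xor(0xd6,0xaf) ⇒ 0x79
lane  5: xor(0xeb,0x4b) ⇒ 0xa0
lane  6: xor(0x60,0xe4) ⇒ 0x84
lane  7: xor(0xd2,0x5f) ⇒ 0x8d
lane  8: xor(0xf0,0x1c) ⇒ 0xec
lane  9: xor(0xe1,0x42) ⇒ 0xa3
lane 10: xor(0xf5,0xb7) ⇒ 0x42
lane 11: xor(0xb1,0x7a) ⇒ 0xcb
lane 12: xor(0x0c,0x37) ⇒ 0x3b
lane 13: xor(0xc4,0x71) ⇒ 0xb5
lane 14: xor(0x96,0x17) ⇒ 0x81
lane 15: xor(0xd5,0x1e) ⇒ 0xcb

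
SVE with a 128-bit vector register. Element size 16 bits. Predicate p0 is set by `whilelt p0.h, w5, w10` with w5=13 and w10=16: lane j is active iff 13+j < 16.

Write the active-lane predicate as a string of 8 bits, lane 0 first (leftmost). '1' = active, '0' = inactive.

predicate = 11100000

lane count: 128 div 16 = 8
active while 13+j < 16, i.e. j ∈ [0,3) capped at 8 ⇒ 3
bits (lane 0 leftmost): 11100000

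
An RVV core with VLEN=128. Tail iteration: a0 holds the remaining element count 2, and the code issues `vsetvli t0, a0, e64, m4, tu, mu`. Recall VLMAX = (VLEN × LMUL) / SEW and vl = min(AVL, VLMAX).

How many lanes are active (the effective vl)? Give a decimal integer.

vl = 2

VLMAX = (128 × 4) / 64 = 8 lanes
AVL=2 ≤ VLMAX=8, so vl = 2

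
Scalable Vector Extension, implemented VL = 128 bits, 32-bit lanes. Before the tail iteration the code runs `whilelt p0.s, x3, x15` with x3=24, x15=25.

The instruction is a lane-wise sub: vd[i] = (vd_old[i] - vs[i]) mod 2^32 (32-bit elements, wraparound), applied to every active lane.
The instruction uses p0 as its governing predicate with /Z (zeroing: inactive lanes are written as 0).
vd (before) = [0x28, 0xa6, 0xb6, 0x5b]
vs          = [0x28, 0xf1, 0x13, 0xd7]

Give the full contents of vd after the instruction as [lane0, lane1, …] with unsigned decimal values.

vd = [0, 0, 0, 0]

register lanes = 128/32 = 4
active while 24+j < 25, i.e. j ∈ [0,1) capped at 4 ⇒ 1
[0] sub(0x28,0x28) = 0x00
[1] tail/zero = 0x00
[2] tail/zero = 0x00
[3] tail/zero = 0x00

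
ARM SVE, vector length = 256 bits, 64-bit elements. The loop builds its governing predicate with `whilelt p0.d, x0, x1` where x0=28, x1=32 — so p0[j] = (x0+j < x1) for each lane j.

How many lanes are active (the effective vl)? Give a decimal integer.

256-bit reg / 64-bit elem → 4 lanes
whilelt: lane j active iff 28+j < 32 → j < 4 → 4 active

vl = 4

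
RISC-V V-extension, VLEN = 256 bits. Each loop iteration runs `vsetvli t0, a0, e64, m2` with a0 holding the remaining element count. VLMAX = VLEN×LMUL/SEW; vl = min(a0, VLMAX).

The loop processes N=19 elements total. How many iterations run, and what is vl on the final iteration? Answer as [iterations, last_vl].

[iterations, last_vl] = [3, 3]

lanes per group: 256·2/64 = 8
iterations = ceil(19/8) = 3; final-pass vl = 3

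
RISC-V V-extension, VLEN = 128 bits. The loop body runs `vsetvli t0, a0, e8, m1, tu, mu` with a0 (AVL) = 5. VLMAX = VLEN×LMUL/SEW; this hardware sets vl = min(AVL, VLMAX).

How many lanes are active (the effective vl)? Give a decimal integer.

vl = 5

VLMAX = (128 × 1) / 8 = 16 lanes
AVL=5 ≤ VLMAX=16, so vl = 5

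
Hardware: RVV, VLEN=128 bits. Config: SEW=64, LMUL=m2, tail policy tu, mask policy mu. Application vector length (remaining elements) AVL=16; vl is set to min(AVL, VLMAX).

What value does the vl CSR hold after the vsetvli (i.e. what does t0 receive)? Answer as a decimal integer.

VLMAX = VLEN×LMUL/SEW = 128×2/64 = 4
vl = min(AVL, VLMAX) = min(16, 4) = 4

vl = 4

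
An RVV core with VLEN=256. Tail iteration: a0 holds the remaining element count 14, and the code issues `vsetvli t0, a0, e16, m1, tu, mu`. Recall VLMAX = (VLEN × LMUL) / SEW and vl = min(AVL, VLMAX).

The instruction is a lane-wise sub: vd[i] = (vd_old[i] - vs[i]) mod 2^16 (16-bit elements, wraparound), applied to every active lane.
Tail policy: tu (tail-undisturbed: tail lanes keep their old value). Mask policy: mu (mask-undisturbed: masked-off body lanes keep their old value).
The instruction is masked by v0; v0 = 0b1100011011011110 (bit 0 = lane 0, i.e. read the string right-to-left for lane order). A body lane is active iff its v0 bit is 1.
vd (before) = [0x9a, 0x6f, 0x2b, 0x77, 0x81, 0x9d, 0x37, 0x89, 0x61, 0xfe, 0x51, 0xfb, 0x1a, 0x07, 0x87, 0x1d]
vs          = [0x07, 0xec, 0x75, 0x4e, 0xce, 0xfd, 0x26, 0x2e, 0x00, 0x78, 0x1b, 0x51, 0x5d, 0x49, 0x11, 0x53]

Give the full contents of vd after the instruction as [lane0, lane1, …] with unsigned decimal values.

vd = [154, 65411, 65462, 41, 65459, 157, 17, 91, 97, 134, 54, 251, 26, 7, 135, 29]

lanes per group: 256·1/16 = 16
vl ← min(14, 16) = 14
vd[0] mask-off/keep -> 0x9a
vd[1] sub(0x6f,0xec) -> 0xff83
vd[2] sub(0x2b,0x75) -> 0xffb6
vd[3] sub(0x77,0x4e) -> 0x29
vd[4] sub(0x81,0xce) -> 0xffb3
vd[5] mask-off/keep -> 0x9d
vd[6] sub(0x37,0x26) -> 0x11
vd[7] sub(0x89,0x2e) -> 0x5b
vd[8] mask-off/keep -> 0x61
vd[9] sub(0xfe,0x78) -> 0x86
vd[10] sub(0x51,0x1b) -> 0x36
vd[11] mask-off/keep -> 0xfb
vd[12] mask-off/keep -> 0x1a
vd[13] mask-off/keep -> 0x07
vd[14] tail/keep -> 0x87
vd[15] tail/keep -> 0x1d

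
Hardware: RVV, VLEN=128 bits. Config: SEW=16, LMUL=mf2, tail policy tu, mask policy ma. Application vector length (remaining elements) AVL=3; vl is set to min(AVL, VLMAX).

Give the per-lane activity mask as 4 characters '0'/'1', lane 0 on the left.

VLMAX = VLEN×LMUL/SEW = 128×1/2/16 = 4
AVL=3 ≤ VLMAX=4, so vl = 3
bits (lane 0 leftmost): 1110

predicate = 1110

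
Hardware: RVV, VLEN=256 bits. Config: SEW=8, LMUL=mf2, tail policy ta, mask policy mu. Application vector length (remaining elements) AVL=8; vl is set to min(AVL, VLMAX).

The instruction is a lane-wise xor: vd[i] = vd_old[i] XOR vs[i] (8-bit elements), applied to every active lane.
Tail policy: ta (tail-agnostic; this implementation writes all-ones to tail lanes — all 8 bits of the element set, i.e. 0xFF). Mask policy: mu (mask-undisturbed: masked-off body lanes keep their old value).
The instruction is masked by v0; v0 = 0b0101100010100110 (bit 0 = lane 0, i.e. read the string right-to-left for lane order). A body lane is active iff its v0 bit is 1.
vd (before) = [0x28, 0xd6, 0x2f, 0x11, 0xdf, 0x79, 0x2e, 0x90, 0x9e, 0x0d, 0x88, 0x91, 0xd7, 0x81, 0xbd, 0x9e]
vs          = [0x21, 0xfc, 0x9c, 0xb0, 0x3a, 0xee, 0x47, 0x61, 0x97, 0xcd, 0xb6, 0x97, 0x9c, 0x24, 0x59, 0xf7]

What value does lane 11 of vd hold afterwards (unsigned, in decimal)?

lanes per group: 256·1/2/8 = 16
vl = min(AVL, VLMAX) = min(8, 16) = 8
[0] mask-off/keep = 0x28
[1] xor(0xd6,0xfc) = 0x2a
[2] xor(0x2f,0x9c) = 0xb3
[3] mask-off/keep = 0x11
[4] mask-off/keep = 0xdf
[5] xor(0x79,0xee) = 0x97
[6] mask-off/keep = 0x2e
[7] xor(0x90,0x61) = 0xf1
[8] tail/ones = 0xff
[9] tail/ones = 0xff
[10] tail/ones = 0xff
[11] tail/ones = 0xff
[12] tail/ones = 0xff
[13] tail/ones = 0xff
[14] tail/ones = 0xff
[15] tail/ones = 0xff

vd[11] = 255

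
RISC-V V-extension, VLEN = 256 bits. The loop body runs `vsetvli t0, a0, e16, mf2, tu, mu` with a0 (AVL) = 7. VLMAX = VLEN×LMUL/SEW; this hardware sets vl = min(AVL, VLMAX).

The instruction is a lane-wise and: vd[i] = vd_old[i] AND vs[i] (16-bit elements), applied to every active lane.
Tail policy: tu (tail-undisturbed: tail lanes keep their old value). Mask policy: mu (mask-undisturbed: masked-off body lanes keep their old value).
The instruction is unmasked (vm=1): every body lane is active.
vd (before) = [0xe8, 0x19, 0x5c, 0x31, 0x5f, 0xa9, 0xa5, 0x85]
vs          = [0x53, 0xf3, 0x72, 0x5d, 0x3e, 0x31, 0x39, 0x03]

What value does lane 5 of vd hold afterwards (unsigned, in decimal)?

lanes per group: 256·1/2/16 = 8
vl ← min(7, 8) = 7
  i=0: and(0xe8,0x53) → 64
  i=1: and(0x19,0xf3) → 17
  i=2: and(0x5c,0x72) → 80
  i=3: and(0x31,0x5d) → 17
  i=4: and(0x5f,0x3e) → 30
  i=5: and(0xa9,0x31) → 33
  i=6: and(0xa5,0x39) → 33
  i=7: tail/keep → 133

vd[5] = 33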